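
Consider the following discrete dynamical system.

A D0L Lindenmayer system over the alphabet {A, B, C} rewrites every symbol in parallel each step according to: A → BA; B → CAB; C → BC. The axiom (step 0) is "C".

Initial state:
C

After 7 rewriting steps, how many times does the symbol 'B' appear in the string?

169

gen 0: C
gen 1: BC
gen 2: CABBC
gen 3: BCBACABCABBC
gen 4: CABBCCABBABCBACABBCBACABCABBC
gen 5: BCBACABCABBCBCBACABCABBACABBCCABBABCBACABCABBCCABBABCBACABBCBACABCABBC
gen 6: CABBCCABBABCBACABBCBACABCABBCCABBCCABBABCBACABBCBACABCABBA…BCBACABCABBACABBCCABBABCBACABCABBCCABBABCBACABBCBACABCABBC  (len 169)
gen 7: BCBACABCABBCBCBACABCABBACABBCCABBABCBACABCABBCCABBABCBACAB…BCBACABCABBACABBCCABBABCBACABCABBCCABBABCBACABBCBACABCABBC  (len 408)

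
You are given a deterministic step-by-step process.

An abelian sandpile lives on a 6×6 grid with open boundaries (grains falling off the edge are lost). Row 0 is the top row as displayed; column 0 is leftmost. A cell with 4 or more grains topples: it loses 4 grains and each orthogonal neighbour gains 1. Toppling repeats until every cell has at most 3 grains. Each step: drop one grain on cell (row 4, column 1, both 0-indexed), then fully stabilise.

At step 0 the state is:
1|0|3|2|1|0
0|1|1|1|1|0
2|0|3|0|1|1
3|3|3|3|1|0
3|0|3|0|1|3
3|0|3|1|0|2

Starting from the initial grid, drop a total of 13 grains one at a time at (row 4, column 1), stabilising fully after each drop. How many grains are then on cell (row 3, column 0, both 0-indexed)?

t=0: 1|0|3|2|1|0
0|1|1|1|1|0
2|0|3|0|1|1
3|3|3|3|1|0
3|0|3|0|1|3
3|0|3|1|0|2
t=1: 1|0|3|2|1|0
0|1|1|1|1|0
2|0|3|0|1|1
3|3|3|3|1|0
3|1|3|0|1|3
3|0|3|1|0|2
t=2: 1|0|3|2|1|0
0|1|1|1|1|0
2|0|3|0|1|1
3|3|3|3|1|0
3|2|3|0|1|3
3|0|3|1|0|2
t=3: 1|0|3|2|1|0
0|1|1|1|1|0
2|0|3|0|1|1
3|3|3|3|1|0
3|3|3|0|1|3
3|0|3|1|0|2
t=4: 1|0|3|2|1|0
0|1|2|1|1|0
3|2|0|2|1|1
1|2|3|0|2|0
2|3|2|2|1|3
0|3|0|2|0|2
t=5: 1|0|3|2|1|0
0|1|2|1|1|0
3|2|0|2|1|1
1|3|3|0|2|0
3|1|3|2|1|3
1|0|1|2|0|2
t=6: 1|0|3|2|1|0
0|1|2|1|1|0
3|2|0|2|1|1
1|3|3|0|2|0
3|2|3|2|1|3
1|0|1|2|0|2
t=7: 1|0|3|2|1|0
0|1|2|1|1|0
3|2|0|2|1|1
1|3|3|0|2|0
3|3|3|2|1|3
1|0|1|2|0|2
t=8: 1|0|3|2|1|0
0|1|2|1|1|0
3|3|1|2|1|1
3|1|1|1|2|0
0|3|1|3|1|3
2|1|2|2|0|2
t=9: 1|0|3|2|1|0
0|1|2|1|1|0
3|3|1|2|1|1
3|2|1|1|2|0
1|0|2|3|1|3
2|2|2|2|0|2
t=10: 1|0|3|2|1|0
0|1|2|1|1|0
3|3|1|2|1|1
3|2|1|1|2|0
1|1|2|3|1|3
2|2|2|2|0|2
t=11: 1|0|3|2|1|0
0|1|2|1|1|0
3|3|1|2|1|1
3|2|1|1|2|0
1|2|2|3|1|3
2|2|2|2|0|2
t=12: 1|0|3|2|1|0
0|1|2|1|1|0
3|3|1|2|1|1
3|2|1|1|2|0
1|3|2|3|1|3
2|2|2|2|0|2
t=13: 1|0|3|2|1|0
0|1|2|1|1|0
3|3|1|2|1|1
3|3|1|1|2|0
2|0|3|3|1|3
2|3|2|2|0|2

3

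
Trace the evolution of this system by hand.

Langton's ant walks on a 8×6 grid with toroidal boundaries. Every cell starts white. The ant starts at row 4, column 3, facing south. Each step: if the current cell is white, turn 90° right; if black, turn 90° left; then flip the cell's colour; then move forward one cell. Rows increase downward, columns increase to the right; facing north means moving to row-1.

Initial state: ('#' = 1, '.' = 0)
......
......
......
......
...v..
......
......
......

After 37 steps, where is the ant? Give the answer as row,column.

0,4

k=0  ......
......
......
......
...v..
......
......
......
k=1  ......
......
......
......
..<#..
......
......
......
k=2  ......
......
......
..^...
..##..
......
......
......
k=3  ......
......
......
..#>..
..##..
......
......
......
k=4  ......
......
......
..##..
..#v..
......
......
......
k=5  ......
......
......
..##..
..#.>.
......
......
......
k=6  ......
......
......
..##..
..#.#.
....v.
......
......
k=7  ......
......
......
..##..
..#.#.
...<#.
......
......
k=8  ......
......
......
..##..
..#^#.
...##.
......
......
k=9  ......
......
......
..##..
..##>.
...##.
......
......
k=10  ......
......
......
..##^.
..##..
...##.
......
......
k=11  ......
......
......
..###>
..##..
...##.
......
......
k=12  ......
......
......
..####
..##.v
...##.
......
......
k=13  ......
......
......
..####
..##<#
...##.
......
......
k=14  ......
......
......
..##^#
..####
...##.
......
......
k=15  ......
......
......
..#<.#
..####
...##.
......
......
k=16  ......
......
......
..#..#
..#v##
...##.
......
......
k=17  ......
......
......
..#..#
..#.>#
...##.
......
......
k=18  ......
......
......
..#.^#
..#..#
...##.
......
......
k=19  ......
......
......
..#.#>
..#..#
...##.
......
......
k=20  ......
......
.....^
..#.#.
..#..#
...##.
......
......
k=21  ......
......
>....#
..#.#.
..#..#
...##.
......
......
k=22  ......
......
#....#
v.#.#.
..#..#
...##.
......
......
k=23  ......
......
#....#
#.#.#<
..#..#
...##.
......
......
k=24  ......
......
#....^
#.#.##
..#..#
...##.
......
......
k=25  ......
......
#...<.
#.#.##
..#..#
...##.
......
......
k=26  ......
....^.
#...#.
#.#.##
..#..#
...##.
......
......
k=27  ......
....#>
#...#.
#.#.##
..#..#
...##.
......
......
k=28  ......
....##
#...#v
#.#.##
..#..#
...##.
......
......
k=29  ......
....##
#...<#
#.#.##
..#..#
...##.
......
......
k=30  ......
....##
#....#
#.#.v#
..#..#
...##.
......
......
k=31  ......
....##
#....#
#.#..>
..#..#
...##.
......
......
k=32  ......
....##
#....^
#.#...
..#..#
...##.
......
......
k=33  ......
....##
#...<.
#.#...
..#..#
...##.
......
......
k=34  ......
....^#
#...#.
#.#...
..#..#
...##.
......
......
k=35  ......
...<.#
#...#.
#.#...
..#..#
...##.
......
......
k=36  ...^..
...#.#
#...#.
#.#...
..#..#
...##.
......
......
k=37  ...#>.
...#.#
#...#.
#.#...
..#..#
...##.
......
......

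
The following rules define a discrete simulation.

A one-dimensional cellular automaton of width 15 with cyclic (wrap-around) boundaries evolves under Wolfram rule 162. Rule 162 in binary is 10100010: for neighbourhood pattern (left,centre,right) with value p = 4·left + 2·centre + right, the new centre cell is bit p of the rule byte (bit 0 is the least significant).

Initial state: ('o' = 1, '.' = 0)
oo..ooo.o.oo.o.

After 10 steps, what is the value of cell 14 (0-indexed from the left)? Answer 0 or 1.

t=0: oo..ooo.o.oo.o.
t=1: ...o.o.o.o..o.o
t=2: ..o.o.o.o..o.o.
t=3: .o.o.o.o..o.o..
t=4: o.o.o.o..o.o...
t=5: .o.o.o..o.o...o
t=6: o.o.o..o.o...o.
t=7: .o.o..o.o...o.o
t=8: o.o..o.o...o.o.
t=9: .o..o.o...o.o.o
t=10: o..o.o...o.o.o.

0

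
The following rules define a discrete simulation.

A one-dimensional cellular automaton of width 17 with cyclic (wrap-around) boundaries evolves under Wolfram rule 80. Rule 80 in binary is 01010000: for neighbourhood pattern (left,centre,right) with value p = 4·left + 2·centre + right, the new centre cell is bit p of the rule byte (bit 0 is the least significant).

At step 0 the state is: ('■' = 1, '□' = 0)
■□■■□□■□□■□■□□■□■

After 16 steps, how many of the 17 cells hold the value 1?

k=0  ■□■■□□■□□■□■□□■□■
k=1  ■□□■■□□■□□□□■□□□□
k=2  □■□□■■□□■□□□□■□□□
k=3  □□■□□■■□□■□□□□■□□
k=4  □□□■□□■■□□■□□□□■□
k=5  □□□□■□□■■□□■□□□□■
k=6  ■□□□□■□□■■□□■□□□□
k=7  □■□□□□■□□■■□□■□□□
k=8  □□■□□□□■□□■■□□■□□
k=9  □□□■□□□□■□□■■□□■□
k=10  □□□□■□□□□■□□■■□□■
k=11  ■□□□□■□□□□■□□■■□□
k=12  □■□□□□■□□□□■□□■■□
k=13  □□■□□□□■□□□□■□□■■
k=14  ■□□■□□□□■□□□□■□□■
k=15  ■■□□■□□□□■□□□□■□□
k=16  □■■□□■□□□□■□□□□■□

5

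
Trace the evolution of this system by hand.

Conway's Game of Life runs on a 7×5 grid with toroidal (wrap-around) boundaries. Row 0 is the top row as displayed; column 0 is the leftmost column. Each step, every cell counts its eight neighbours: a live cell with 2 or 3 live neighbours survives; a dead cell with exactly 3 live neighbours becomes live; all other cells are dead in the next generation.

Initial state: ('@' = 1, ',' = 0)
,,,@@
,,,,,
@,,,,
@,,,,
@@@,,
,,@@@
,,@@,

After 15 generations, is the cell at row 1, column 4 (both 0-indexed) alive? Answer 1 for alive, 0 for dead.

0

[0] ,,,@@
,,,,,
@,,,,
@,,,,
@@@,,
,,@@@
,,@@,
[1] ,,@@@
,,,,@
,,,,,
@,,,@
@,@,,
@,,,@
,,,,,
[2] ,,,@@
,,,,@
@,,,@
@@,,@
,,,@,
@@,,@
@,,,,
[3] @,,@@
,,,,,
,@,@,
,@,@,
,,@@,
@@,,@
,@,@,
[4] @,@@@
@,@@,
,,,,,
,@,@@
,,,@,
@@,,@
,@,@,
[5] @,,,,
@,@,,
@@,,,
,,@@@
,@,@,
@@,@@
,,,,,
[6] ,@,,,
@,,,@
@,,,,
,,,@@
,@,,,
@@,@@
,@,,,
[7] ,@,,,
@@,,@
@,,@,
@,,,@
,@,,,
,@,,@
,@,,@
[8] ,@@,@
,@@,@
,,,@,
@@,,@
,@,,@
,@@,,
,@@,,
[9] ,,,,,
,@,,@
,,,@,
,@@@@
,,,@@
,,,@,
,,,,,
[10] ,,,,,
,,,,,
,@,,,
@,,,,
@,,,,
,,,@@
,,,,,
[11] ,,,,,
,,,,,
,,,,,
@@,,,
@,,,,
,,,,@
,,,,,
[12] ,,,,,
,,,,,
,,,,,
@@,,,
@@,,@
,,,,,
,,,,,
[13] ,,,,,
,,,,,
,,,,,
,@,,@
,@,,@
@,,,,
,,,,,
[14] ,,,,,
,,,,,
,,,,,
,,,,,
,@,,@
@,,,,
,,,,,
[15] ,,,,,
,,,,,
,,,,,
,,,,,
@,,,,
@,,,,
,,,,,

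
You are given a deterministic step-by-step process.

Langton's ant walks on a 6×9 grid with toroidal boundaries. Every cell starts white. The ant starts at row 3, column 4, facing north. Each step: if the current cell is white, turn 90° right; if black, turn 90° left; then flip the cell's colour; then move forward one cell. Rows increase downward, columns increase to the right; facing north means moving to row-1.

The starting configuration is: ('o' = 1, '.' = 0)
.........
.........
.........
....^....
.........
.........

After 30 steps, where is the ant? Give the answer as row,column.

4,3

0) .........
.........
.........
....^....
.........
.........
1) .........
.........
.........
....o>...
.........
.........
2) .........
.........
.........
....oo...
.....v...
.........
3) .........
.........
.........
....oo...
....<o...
.........
4) .........
.........
.........
....^o...
....oo...
.........
5) .........
.........
.........
...<.o...
....oo...
.........
6) .........
.........
...^.....
...o.o...
....oo...
.........
7) .........
.........
...o>....
...o.o...
....oo...
.........
8) .........
.........
...oo....
...ovo...
....oo...
.........
9) .........
.........
...oo....
...<oo...
....oo...
.........
10) .........
.........
...oo....
....oo...
...voo...
.........
11) .........
.........
...oo....
....oo...
..<ooo...
.........
12) .........
.........
...oo....
..^.oo...
..oooo...
.........
13) .........
.........
...oo....
..o>oo...
..oooo...
.........
14) .........
.........
...oo....
..oooo...
..ovoo...
.........
15) .........
.........
...oo....
..oooo...
..o.>o...
.........
16) .........
.........
...oo....
..oo^o...
..o..o...
.........
17) .........
.........
...oo....
..o<.o...
..o..o...
.........
18) .........
.........
...oo....
..o..o...
..ov.o...
.........
19) .........
.........
...oo....
..o..o...
..<o.o...
.........
20) .........
.........
...oo....
..o..o...
...o.o...
..v......
21) .........
.........
...oo....
..o..o...
...o.o...
.<o......
22) .........
.........
...oo....
..o..o...
.^.o.o...
.oo......
23) .........
.........
...oo....
..o..o...
.o>o.o...
.oo......
24) .........
.........
...oo....
..o..o...
.ooo.o...
.ov......
25) .........
.........
...oo....
..o..o...
.ooo.o...
.o.>.....
26) ...v.....
.........
...oo....
..o..o...
.ooo.o...
.o.o.....
27) ..<o.....
.........
...oo....
..o..o...
.ooo.o...
.o.o.....
28) ..oo.....
.........
...oo....
..o..o...
.ooo.o...
.o^o.....
29) ..oo.....
.........
...oo....
..o..o...
.ooo.o...
.oo>.....
30) ..oo.....
.........
...oo....
..o..o...
.oo^.o...
.oo......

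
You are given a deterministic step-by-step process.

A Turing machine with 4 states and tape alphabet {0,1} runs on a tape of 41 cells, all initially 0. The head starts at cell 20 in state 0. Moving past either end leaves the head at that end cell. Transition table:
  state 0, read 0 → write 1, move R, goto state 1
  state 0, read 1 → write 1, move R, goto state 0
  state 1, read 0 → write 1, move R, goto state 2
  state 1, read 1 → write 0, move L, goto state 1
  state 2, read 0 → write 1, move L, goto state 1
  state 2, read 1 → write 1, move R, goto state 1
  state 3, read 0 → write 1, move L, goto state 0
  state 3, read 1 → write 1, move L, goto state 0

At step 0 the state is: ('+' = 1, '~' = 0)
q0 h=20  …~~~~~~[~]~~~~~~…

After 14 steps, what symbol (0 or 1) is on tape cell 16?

0

k=0  q0 h=20  …~~~~~~[~]~~~~~~…
k=1  q1 h=21  …~~~~~+[~]~~~~~~…
k=2  q2 h=22  …~~~~++[~]~~~~~~…
k=3  q1 h=21  …~~~~~+[+]+~~~~~…
k=4  q1 h=20  …~~~~~~[+]~+~~~~…
k=5  q1 h=19  …~~~~~~[~]~~+~~~…
k=6  q2 h=20  …~~~~~+[~]~+~~~~…
k=7  q1 h=19  …~~~~~~[+]+~+~~~…
k=8  q1 h=18  …~~~~~~[~]~+~+~~…
k=9  q2 h=19  …~~~~~+[~]+~+~~~…
k=10  q1 h=18  …~~~~~~[+]++~+~~…
k=11  q1 h=17  …~~~~~~[~]~++~+~…
k=12  q2 h=18  …~~~~~+[~]++~+~~…
k=13  q1 h=17  …~~~~~~[+]+++~+~…
k=14  q1 h=16  …~~~~~~[~]~+++~+…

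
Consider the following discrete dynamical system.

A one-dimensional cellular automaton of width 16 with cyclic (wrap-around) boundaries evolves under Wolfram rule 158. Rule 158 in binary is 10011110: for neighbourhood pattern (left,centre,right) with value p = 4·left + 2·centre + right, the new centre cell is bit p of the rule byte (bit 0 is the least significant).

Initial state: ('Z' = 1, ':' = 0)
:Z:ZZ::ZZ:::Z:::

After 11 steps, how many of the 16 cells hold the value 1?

12

gen 0: :Z:ZZ::ZZ:::Z:::
gen 1: ZZ:Z:ZZZ:Z:ZZZ::
gen 2: Z::Z:ZZ::Z:ZZ:ZZ
gen 3: :ZZZ:Z:ZZZ:Z::ZZ
gen 4: :ZZ::Z:ZZ::ZZZZ:
gen 5: ZZ:ZZZ:Z:ZZZZZ:Z
gen 6: Z::ZZ::Z:ZZZZ::Z
gen 7: :ZZZ:ZZZ:ZZZ:ZZZ
gen 8: :ZZ::ZZ::ZZ::ZZ:
gen 9: ZZ:ZZZ:ZZZ:ZZZ:Z
gen 10: Z::ZZ::ZZ::ZZ::Z
gen 11: :ZZZ:ZZZ:ZZZ:ZZZ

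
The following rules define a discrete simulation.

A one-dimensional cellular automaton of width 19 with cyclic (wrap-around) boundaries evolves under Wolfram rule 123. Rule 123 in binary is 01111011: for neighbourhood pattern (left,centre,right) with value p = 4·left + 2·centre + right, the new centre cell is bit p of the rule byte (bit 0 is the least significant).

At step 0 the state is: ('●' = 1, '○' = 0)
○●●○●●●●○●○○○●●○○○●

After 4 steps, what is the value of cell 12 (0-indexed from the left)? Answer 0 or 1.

0

gen 0: ○●●○●●●●○●○○○●●○○○●
gen 1: ●●●●●○○●●○●●●●●●●●○
gen 2: ●○○○●●●●●●●○○○○○○●●
gen 3: ●●●●●○○○○○●●●●●●●●○
gen 4: ●○○○●●●●●●●○○○○○○●●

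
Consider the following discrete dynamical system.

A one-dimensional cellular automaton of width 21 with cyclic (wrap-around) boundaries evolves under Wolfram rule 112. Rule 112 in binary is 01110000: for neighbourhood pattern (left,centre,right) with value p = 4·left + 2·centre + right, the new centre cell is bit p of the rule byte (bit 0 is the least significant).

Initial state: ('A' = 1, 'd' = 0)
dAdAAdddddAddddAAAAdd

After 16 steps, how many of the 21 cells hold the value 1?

[0] dAdAAdddddAddddAAAAdd
[1] ddAdAAdddddAddddddAAd
[2] dddAdAAdddddAddddddAA
[3] AdddAdAAdddddAddddddA
[4] AAdddAdAAdddddAdddddd
[5] dAAdddAdAAdddddAddddd
[6] ddAAdddAdAAdddddAdddd
[7] dddAAdddAdAAdddddAddd
[8] ddddAAdddAdAAdddddAdd
[9] dddddAAdddAdAAdddddAd
[10] ddddddAAdddAdAAdddddA
[11] AddddddAAdddAdAAddddd
[12] dAddddddAAdddAdAAdddd
[13] ddAddddddAAdddAdAAddd
[14] dddAddddddAAdddAdAAdd
[15] ddddAddddddAAdddAdAAd
[16] dddddAddddddAAdddAdAA

6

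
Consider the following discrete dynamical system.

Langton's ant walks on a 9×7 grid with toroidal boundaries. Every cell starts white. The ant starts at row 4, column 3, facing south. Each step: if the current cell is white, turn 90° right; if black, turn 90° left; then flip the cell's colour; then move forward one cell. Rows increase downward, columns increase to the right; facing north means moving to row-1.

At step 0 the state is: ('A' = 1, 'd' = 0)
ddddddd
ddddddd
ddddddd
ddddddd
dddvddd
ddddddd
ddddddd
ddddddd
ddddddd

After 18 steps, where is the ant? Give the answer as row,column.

step 0: ddddddd
ddddddd
ddddddd
ddddddd
dddvddd
ddddddd
ddddddd
ddddddd
ddddddd
step 1: ddddddd
ddddddd
ddddddd
ddddddd
dd<Addd
ddddddd
ddddddd
ddddddd
ddddddd
step 2: ddddddd
ddddddd
ddddddd
dd^dddd
ddAAddd
ddddddd
ddddddd
ddddddd
ddddddd
step 3: ddddddd
ddddddd
ddddddd
ddA>ddd
ddAAddd
ddddddd
ddddddd
ddddddd
ddddddd
step 4: ddddddd
ddddddd
ddddddd
ddAAddd
ddAvddd
ddddddd
ddddddd
ddddddd
ddddddd
step 5: ddddddd
ddddddd
ddddddd
ddAAddd
ddAd>dd
ddddddd
ddddddd
ddddddd
ddddddd
step 6: ddddddd
ddddddd
ddddddd
ddAAddd
ddAdAdd
ddddvdd
ddddddd
ddddddd
ddddddd
step 7: ddddddd
ddddddd
ddddddd
ddAAddd
ddAdAdd
ddd<Add
ddddddd
ddddddd
ddddddd
step 8: ddddddd
ddddddd
ddddddd
ddAAddd
ddA^Add
dddAAdd
ddddddd
ddddddd
ddddddd
step 9: ddddddd
ddddddd
ddddddd
ddAAddd
ddAA>dd
dddAAdd
ddddddd
ddddddd
ddddddd
step 10: ddddddd
ddddddd
ddddddd
ddAA^dd
ddAAddd
dddAAdd
ddddddd
ddddddd
ddddddd
step 11: ddddddd
ddddddd
ddddddd
ddAAA>d
ddAAddd
dddAAdd
ddddddd
ddddddd
ddddddd
step 12: ddddddd
ddddddd
ddddddd
ddAAAAd
ddAAdvd
dddAAdd
ddddddd
ddddddd
ddddddd
step 13: ddddddd
ddddddd
ddddddd
ddAAAAd
ddAA<Ad
dddAAdd
ddddddd
ddddddd
ddddddd
step 14: ddddddd
ddddddd
ddddddd
ddAA^Ad
ddAAAAd
dddAAdd
ddddddd
ddddddd
ddddddd
step 15: ddddddd
ddddddd
ddddddd
ddA<dAd
ddAAAAd
dddAAdd
ddddddd
ddddddd
ddddddd
step 16: ddddddd
ddddddd
ddddddd
ddAddAd
ddAvAAd
dddAAdd
ddddddd
ddddddd
ddddddd
step 17: ddddddd
ddddddd
ddddddd
ddAddAd
ddAd>Ad
dddAAdd
ddddddd
ddddddd
ddddddd
step 18: ddddddd
ddddddd
ddddddd
ddAd^Ad
ddAddAd
dddAAdd
ddddddd
ddddddd
ddddddd

3,4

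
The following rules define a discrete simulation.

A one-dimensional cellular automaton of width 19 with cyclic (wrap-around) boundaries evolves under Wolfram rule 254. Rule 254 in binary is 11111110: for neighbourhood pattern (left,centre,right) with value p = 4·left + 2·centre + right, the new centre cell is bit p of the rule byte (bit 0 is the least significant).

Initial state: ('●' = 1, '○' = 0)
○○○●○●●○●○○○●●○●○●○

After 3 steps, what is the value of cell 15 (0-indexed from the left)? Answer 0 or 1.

1

step 0: ○○○●○●●○●○○○●●○●○●○
step 1: ○○●●●●●●●●○●●●●●●●●
step 2: ●●●●●●●●●●●●●●●●●●●
step 3: ●●●●●●●●●●●●●●●●●●●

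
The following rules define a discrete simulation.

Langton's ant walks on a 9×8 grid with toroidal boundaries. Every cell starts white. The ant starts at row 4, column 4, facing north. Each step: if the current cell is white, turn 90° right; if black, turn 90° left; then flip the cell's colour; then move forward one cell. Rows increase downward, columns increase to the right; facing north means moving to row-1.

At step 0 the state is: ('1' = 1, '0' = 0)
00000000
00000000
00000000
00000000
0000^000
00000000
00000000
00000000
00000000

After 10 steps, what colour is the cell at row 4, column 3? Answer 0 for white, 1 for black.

0) 00000000
00000000
00000000
00000000
0000^000
00000000
00000000
00000000
00000000
1) 00000000
00000000
00000000
00000000
00001>00
00000000
00000000
00000000
00000000
2) 00000000
00000000
00000000
00000000
00001100
00000v00
00000000
00000000
00000000
3) 00000000
00000000
00000000
00000000
00001100
0000<100
00000000
00000000
00000000
4) 00000000
00000000
00000000
00000000
0000^100
00001100
00000000
00000000
00000000
5) 00000000
00000000
00000000
00000000
000<0100
00001100
00000000
00000000
00000000
6) 00000000
00000000
00000000
000^0000
00010100
00001100
00000000
00000000
00000000
7) 00000000
00000000
00000000
0001>000
00010100
00001100
00000000
00000000
00000000
8) 00000000
00000000
00000000
00011000
0001v100
00001100
00000000
00000000
00000000
9) 00000000
00000000
00000000
00011000
000<1100
00001100
00000000
00000000
00000000
10) 00000000
00000000
00000000
00011000
00001100
000v1100
00000000
00000000
00000000

0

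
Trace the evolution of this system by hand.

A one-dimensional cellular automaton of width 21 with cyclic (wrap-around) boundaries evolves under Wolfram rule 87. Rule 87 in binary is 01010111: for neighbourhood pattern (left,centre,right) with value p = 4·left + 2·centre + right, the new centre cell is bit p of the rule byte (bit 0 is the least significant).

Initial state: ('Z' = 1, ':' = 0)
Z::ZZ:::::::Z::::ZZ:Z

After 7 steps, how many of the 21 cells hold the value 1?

0) Z::ZZ:::::::Z::::ZZ:Z
1) ZZZ:ZZZZZZZZZZZZZ:Z::
2) ::Z:::::::::::::Z:ZZZ
3) ZZZZZZZZZZZZZZZZZ:::Z
4) ::::::::::::::::ZZZZ:
5) ZZZZZZZZZZZZZZZZ:::ZZ
6) :::::::::::::::ZZZZ::
7) ZZZZZZZZZZZZZZZ:::ZZZ

18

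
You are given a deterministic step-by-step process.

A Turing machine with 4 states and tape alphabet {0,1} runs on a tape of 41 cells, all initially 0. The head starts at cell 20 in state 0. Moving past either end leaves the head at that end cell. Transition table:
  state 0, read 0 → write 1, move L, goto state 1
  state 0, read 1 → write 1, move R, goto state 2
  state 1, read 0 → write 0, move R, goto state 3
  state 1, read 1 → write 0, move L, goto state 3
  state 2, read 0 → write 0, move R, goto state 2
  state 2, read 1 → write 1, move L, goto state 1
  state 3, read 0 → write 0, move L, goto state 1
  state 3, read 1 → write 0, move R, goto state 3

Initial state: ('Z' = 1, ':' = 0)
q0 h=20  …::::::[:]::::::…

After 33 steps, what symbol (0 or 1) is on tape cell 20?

0

[0] q0 h=20  …::::::[:]::::::…
[1] q1 h=19  …::::::[:]Z:::::…
[2] q3 h=20  …::::::[Z]::::::…
[3] q3 h=21  …::::::[:]::::::…
[4] q1 h=20  …::::::[:]::::::…
[5] q3 h=21  …::::::[:]::::::…
[6] q1 h=20  …::::::[:]::::::…
[7] q3 h=21  …::::::[:]::::::…
[8] q1 h=20  …::::::[:]::::::…
[9] q3 h=21  …::::::[:]::::::…
[10] q1 h=20  …::::::[:]::::::…
[11] q3 h=21  …::::::[:]::::::…
[12] q1 h=20  …::::::[:]::::::…
[13] q3 h=21  …::::::[:]::::::…
[14] q1 h=20  …::::::[:]::::::…
[15] q3 h=21  …::::::[:]::::::…
[16] q1 h=20  …::::::[:]::::::…
[17] q3 h=21  …::::::[:]::::::…
[18] q1 h=20  …::::::[:]::::::…
[19] q3 h=21  …::::::[:]::::::…
[20] q1 h=20  …::::::[:]::::::…
[21] q3 h=21  …::::::[:]::::::…
[22] q1 h=20  …::::::[:]::::::…
[23] q3 h=21  …::::::[:]::::::…
[24] q1 h=20  …::::::[:]::::::…
[25] q3 h=21  …::::::[:]::::::…
[26] q1 h=20  …::::::[:]::::::…
[27] q3 h=21  …::::::[:]::::::…
[28] q1 h=20  …::::::[:]::::::…
[29] q3 h=21  …::::::[:]::::::…
[30] q1 h=20  …::::::[:]::::::…
[31] q3 h=21  …::::::[:]::::::…
[32] q1 h=20  …::::::[:]::::::…
[33] q3 h=21  …::::::[:]::::::…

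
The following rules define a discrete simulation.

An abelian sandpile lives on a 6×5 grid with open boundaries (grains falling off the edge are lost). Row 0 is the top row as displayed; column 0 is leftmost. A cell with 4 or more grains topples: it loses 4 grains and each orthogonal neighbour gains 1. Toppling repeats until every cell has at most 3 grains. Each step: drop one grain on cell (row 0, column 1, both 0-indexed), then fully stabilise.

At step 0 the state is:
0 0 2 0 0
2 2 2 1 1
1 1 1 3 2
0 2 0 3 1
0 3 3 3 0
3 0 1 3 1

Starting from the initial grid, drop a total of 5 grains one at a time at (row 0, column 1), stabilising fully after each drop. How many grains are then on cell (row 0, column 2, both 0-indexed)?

0) 0 0 2 0 0
2 2 2 1 1
1 1 1 3 2
0 2 0 3 1
0 3 3 3 0
3 0 1 3 1
1) 0 1 2 0 0
2 2 2 1 1
1 1 1 3 2
0 2 0 3 1
0 3 3 3 0
3 0 1 3 1
2) 0 2 2 0 0
2 2 2 1 1
1 1 1 3 2
0 2 0 3 1
0 3 3 3 0
3 0 1 3 1
3) 0 3 2 0 0
2 2 2 1 1
1 1 1 3 2
0 2 0 3 1
0 3 3 3 0
3 0 1 3 1
4) 1 0 3 0 0
2 3 2 1 1
1 1 1 3 2
0 2 0 3 1
0 3 3 3 0
3 0 1 3 1
5) 1 1 3 0 0
2 3 2 1 1
1 1 1 3 2
0 2 0 3 1
0 3 3 3 0
3 0 1 3 1

3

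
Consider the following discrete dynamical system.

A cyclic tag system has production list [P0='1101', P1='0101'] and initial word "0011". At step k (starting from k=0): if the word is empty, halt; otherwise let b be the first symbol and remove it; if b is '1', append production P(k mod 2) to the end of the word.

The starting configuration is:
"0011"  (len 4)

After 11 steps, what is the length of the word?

t=0: "0011"  (len 4)
t=1: "011"  (len 3)
t=2: "11"  (len 2)
t=3: "11101"  (len 5)
t=4: "11010101"  (len 8)
t=5: "10101011101"  (len 11)
t=6: "01010111010101"  (len 14)
t=7: "1010111010101"  (len 13)
t=8: "0101110101010101"  (len 16)
t=9: "101110101010101"  (len 15)
t=10: "011101010101010101"  (len 18)
t=11: "11101010101010101"  (len 17)

17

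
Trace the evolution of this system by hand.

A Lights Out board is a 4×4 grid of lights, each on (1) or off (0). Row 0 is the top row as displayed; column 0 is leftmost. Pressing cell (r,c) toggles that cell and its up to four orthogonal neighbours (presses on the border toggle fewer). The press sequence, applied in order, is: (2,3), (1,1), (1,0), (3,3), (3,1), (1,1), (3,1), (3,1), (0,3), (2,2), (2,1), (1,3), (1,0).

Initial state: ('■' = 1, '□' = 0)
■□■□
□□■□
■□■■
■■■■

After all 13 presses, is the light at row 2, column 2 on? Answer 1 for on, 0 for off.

0

[0] ■□■□
□□■□
■□■■
■■■■
[1] ■□■□
□□■■
■□□□
■■■□
[2] ■■■□
■■□■
■■□□
■■■□
[3] □■■□
□□□■
□■□□
■■■□
[4] □■■□
□□□■
□■□■
■■□■
[5] □■■□
□□□■
□□□■
□□■■
[6] □□■□
■■■■
□■□■
□□■■
[7] □□■□
■■■■
□□□■
■■□■
[8] □□■□
■■■■
□■□■
□□■■
[9] □□□■
■■■□
□■□■
□□■■
[10] □□□■
■■□□
□□■□
□□□■
[11] □□□■
■□□□
■■□□
□■□■
[12] □□□□
■□■■
■■□■
□■□■
[13] ■□□□
□■■■
□■□■
□■□■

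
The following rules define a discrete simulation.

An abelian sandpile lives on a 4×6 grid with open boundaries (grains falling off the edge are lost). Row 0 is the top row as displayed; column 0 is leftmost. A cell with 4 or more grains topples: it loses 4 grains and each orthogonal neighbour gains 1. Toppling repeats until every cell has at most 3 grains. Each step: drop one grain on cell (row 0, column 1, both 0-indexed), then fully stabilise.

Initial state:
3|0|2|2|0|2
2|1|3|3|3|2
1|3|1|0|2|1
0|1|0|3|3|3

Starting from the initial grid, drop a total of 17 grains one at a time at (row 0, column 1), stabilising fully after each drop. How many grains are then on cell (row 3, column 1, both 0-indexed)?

[0] 3|0|2|2|0|2
2|1|3|3|3|2
1|3|1|0|2|1
0|1|0|3|3|3
[1] 3|1|2|2|0|2
2|1|3|3|3|2
1|3|1|0|2|1
0|1|0|3|3|3
[2] 3|2|2|2|0|2
2|1|3|3|3|2
1|3|1|0|2|1
0|1|0|3|3|3
[3] 3|3|2|2|0|2
2|1|3|3|3|2
1|3|1|0|2|1
0|1|0|3|3|3
[4] 0|1|3|2|0|2
3|2|3|3|3|2
1|3|1|0|2|1
0|1|0|3|3|3
[5] 0|2|3|2|0|2
3|2|3|3|3|2
1|3|1|0|2|1
0|1|0|3|3|3
[6] 0|3|3|2|0|2
3|2|3|3|3|2
1|3|1|0|2|1
0|1|0|3|3|3
[7] 2|2|2|0|2|2
0|2|2|2|0|3
3|0|3|1|3|1
0|2|0|3|3|3
[8] 2|3|2|0|2|2
0|2|2|2|0|3
3|0|3|1|3|1
0|2|0|3|3|3
[9] 3|0|3|0|2|2
0|3|2|2|0|3
3|0|3|1|3|1
0|2|0|3|3|3
[10] 3|1|3|0|2|2
0|3|2|2|0|3
3|0|3|1|3|1
0|2|0|3|3|3
[11] 3|2|3|0|2|2
0|3|2|2|0|3
3|0|3|1|3|1
0|2|0|3|3|3
[12] 3|3|3|0|2|2
0|3|2|2|0|3
3|0|3|1|3|1
0|2|0|3|3|3
[13] 0|3|1|1|2|2
2|1|1|3|0|3
3|2|0|2|3|1
0|2|1|3|3|3
[14] 1|0|2|1|2|2
2|2|1|3|0|3
3|2|0|2|3|1
0|2|1|3|3|3
[15] 1|1|2|1|2|2
2|2|1|3|0|3
3|2|0|2|3|1
0|2|1|3|3|3
[16] 1|2|2|1|2|2
2|2|1|3|0|3
3|2|0|2|3|1
0|2|1|3|3|3
[17] 1|3|2|1|2|2
2|2|1|3|0|3
3|2|0|2|3|1
0|2|1|3|3|3

2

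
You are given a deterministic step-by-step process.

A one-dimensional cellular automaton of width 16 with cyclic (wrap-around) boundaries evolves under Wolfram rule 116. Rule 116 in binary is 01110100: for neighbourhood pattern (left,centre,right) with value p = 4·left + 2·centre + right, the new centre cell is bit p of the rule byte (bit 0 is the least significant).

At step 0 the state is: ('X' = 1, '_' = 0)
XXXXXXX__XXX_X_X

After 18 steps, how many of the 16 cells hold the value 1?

4

0) XXXXXXX__XXX_X_X
1) ______XX___XXXX_
2) _______XX_____XX
3) X_______XX_____X
4) XX_______XX_____
5) _XX_______XX____
6) __XX_______XX___
7) ___XX_______XX__
8) ____XX_______XX_
9) _____XX_______XX
10) X_____XX_______X
11) XX_____XX_______
12) _XX_____XX______
13) __XX_____XX_____
14) ___XX_____XX____
15) ____XX_____XX___
16) _____XX_____XX__
17) ______XX_____XX_
18) _______XX_____XX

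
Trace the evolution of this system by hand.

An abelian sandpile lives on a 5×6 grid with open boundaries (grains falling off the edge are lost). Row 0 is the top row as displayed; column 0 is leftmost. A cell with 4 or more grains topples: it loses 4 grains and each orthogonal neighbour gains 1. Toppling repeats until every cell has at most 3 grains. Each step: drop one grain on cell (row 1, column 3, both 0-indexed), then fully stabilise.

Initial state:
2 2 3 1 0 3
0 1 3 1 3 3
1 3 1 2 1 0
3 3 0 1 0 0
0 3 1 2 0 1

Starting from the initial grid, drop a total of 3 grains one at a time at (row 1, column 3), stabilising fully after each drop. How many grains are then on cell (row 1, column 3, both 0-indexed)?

2

k=0  2 2 3 1 0 3
0 1 3 1 3 3
1 3 1 2 1 0
3 3 0 1 0 0
0 3 1 2 0 1
k=1  2 2 3 1 0 3
0 1 3 2 3 3
1 3 1 2 1 0
3 3 0 1 0 0
0 3 1 2 0 1
k=2  2 2 3 1 0 3
0 1 3 3 3 3
1 3 1 2 1 0
3 3 0 1 0 0
0 3 1 2 0 1
k=3  2 3 0 3 2 0
0 2 1 2 1 1
1 3 2 3 2 1
3 3 0 1 0 0
0 3 1 2 0 1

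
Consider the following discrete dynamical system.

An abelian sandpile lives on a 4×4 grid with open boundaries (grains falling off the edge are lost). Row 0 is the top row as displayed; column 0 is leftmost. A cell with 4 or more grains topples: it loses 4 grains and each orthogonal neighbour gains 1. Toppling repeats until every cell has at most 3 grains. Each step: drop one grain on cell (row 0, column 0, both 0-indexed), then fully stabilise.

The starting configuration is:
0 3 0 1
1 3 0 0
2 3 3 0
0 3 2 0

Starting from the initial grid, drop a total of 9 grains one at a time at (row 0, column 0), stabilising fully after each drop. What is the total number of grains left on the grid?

21

gen 0: 0 3 0 1
1 3 0 0
2 3 3 0
0 3 2 0
gen 1: 1 3 0 1
1 3 0 0
2 3 3 0
0 3 2 0
gen 2: 2 3 0 1
1 3 0 0
2 3 3 0
0 3 2 0
gen 3: 3 3 0 1
1 3 0 0
2 3 3 0
0 3 2 0
gen 4: 1 1 1 1
3 1 2 0
3 2 1 1
1 1 0 1
gen 5: 2 1 1 1
3 1 2 0
3 2 1 1
1 1 0 1
gen 6: 3 1 1 1
3 1 2 0
3 2 1 1
1 1 0 1
gen 7: 1 2 1 1
1 2 2 0
0 3 1 1
2 1 0 1
gen 8: 2 2 1 1
1 2 2 0
0 3 1 1
2 1 0 1
gen 9: 3 2 1 1
1 2 2 0
0 3 1 1
2 1 0 1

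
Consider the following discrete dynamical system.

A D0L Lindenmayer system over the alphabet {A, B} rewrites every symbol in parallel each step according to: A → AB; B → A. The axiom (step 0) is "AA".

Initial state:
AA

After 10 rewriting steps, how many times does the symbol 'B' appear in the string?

110

step 0: AA
step 1: ABAB
step 2: ABAABA
step 3: ABAABABAAB
step 4: ABAABABAABAABABA
step 5: ABAABABAABAABABAABABAABAAB
step 6: ABAABABAABAABABAABABAABAABABAABAABABAABABA
step 7: ABAABABAABAABABAABABAABAABABAABAABABAABABAABAABABAABABAABAABABAABAAB
step 8: ABAABABAABAABABAABABAABAABABAABAABABAABABAABAABABAABABAABAABABAABAABABAABABAABAABABAABAABABAABABAABAABABAABABA
step 9: ABAABABAABAABABAABABAABAABABAABAABABAABABAABAABABAABABAABA…AABABAABABAABAABABAABABAABAABABAABAABABAABABAABAABABAABAAB  (len 178)
step 10: ABAABABAABAABABAABABAABAABABAABAABABAABABAABAABABAABABAABA…AABABAABABAABAABABAABABAABAABABAABAABABAABABAABAABABAABABA  (len 288)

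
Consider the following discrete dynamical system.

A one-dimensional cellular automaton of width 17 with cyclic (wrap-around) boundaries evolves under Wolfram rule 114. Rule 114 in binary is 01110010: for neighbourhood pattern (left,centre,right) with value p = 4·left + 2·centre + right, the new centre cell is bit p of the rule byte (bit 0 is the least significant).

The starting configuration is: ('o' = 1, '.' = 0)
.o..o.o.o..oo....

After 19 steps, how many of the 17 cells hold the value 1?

step 0: .o..o.o.o..oo....
step 1: o.oo.o.o.oo.oo...
step 2: .o.oo.o.o.oo.oo.o
step 3: o.o.oo.o.o.oo.oo.
step 4: .o.o.oo.o.o.oo.oo
step 5: o.o.o.oo.o.o.oo.o
step 6: oo.o.o.oo.o.o.oo.
step 7: .oo.o.o.oo.o.o.oo
step 8: o.oo.o.o.oo.o.o.o
step 9: oo.oo.o.o.oo.o.o.
step 10: .oo.oo.o.o.oo.o.o
step 11: o.oo.oo.o.o.oo.o.
step 12: .o.oo.oo.o.o.oo.o
step 13: o.o.oo.oo.o.o.oo.
step 14: .o.o.oo.oo.o.o.oo
step 15: o.o.o.oo.oo.o.o.o
step 16: oo.o.o.oo.oo.o.o.
step 17: .oo.o.o.oo.oo.o.o
step 18: o.oo.o.o.oo.oo.o.
step 19: .o.oo.o.o.oo.oo.o

10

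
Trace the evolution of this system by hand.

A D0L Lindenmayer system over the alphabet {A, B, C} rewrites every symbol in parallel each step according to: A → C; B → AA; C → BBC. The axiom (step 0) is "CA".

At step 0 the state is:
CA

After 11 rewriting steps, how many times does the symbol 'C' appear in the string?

1542

0) CA
1) BBCC
2) AAAABBCBBC
3) CCCCAAAABBCAAAABBC
4) BBCBBCBBCBBCCCCCAAAABBCCCCCAAAABBC
5) AAAABBCAAAABBCAAAABBCAAAABBCBBCBBCBBCBBCCCCCAAAABBCBBCBBCBBCBBCCCCCAAAABBC
6) CCCCAAAABBCCCCCAAAABBCCCCCAAAABBCCCCCAAAABBCAAAABBCAAAABBC…AAAABBCAAAABBCAAAABBCAAAABBCAAAABBCBBCBBCBBCBBCCCCCAAAABBC  (len 146)
7) BBCBBCBBCBBCCCCCAAAABBCBBCBBCBBCBBCCCCCAAAABBCBBCBBCBBCBBC…AAAABBCAAAABBCAAAABBCAAAABBCAAAABBCBBCBBCBBCBBCCCCCAAAABBC  (len 282)
8) AAAABBCAAAABBCAAAABBCAAAABBCBBCBBCBBCBBCCCCCAAAABBCAAAABBC…AAAABBCAAAABBCAAAABBCAAAABBCAAAABBCBBCBBCBBCBBCCCCCAAAABBC  (len 578)
9) CCCCAAAABBCCCCCAAAABBCCCCCAAAABBCCCCCAAAABBCAAAABBCAAAABBC…AAAABBCAAAABBCAAAABBCAAAABBCAAAABBCBBCBBCBBCBBCCCCCAAAABBC  (len 1162)
10) BBCBBCBBCBBCCCCCAAAABBCBBCBBCBBCBBCCCCCAAAABBCBBCBBCBBCBBC…AAAABBCAAAABBCAAAABBCAAAABBCAAAABBCBBCBBCBBCBBCCCCCAAAABBC  (len 2290)
11) AAAABBCAAAABBCAAAABBCAAAABBCBBCBBCBBCBBCCCCCAAAABBCAAAABBC…AAAABBCAAAABBCAAAABBCAAAABBCAAAABBCBBCBBCBBCBBCCCCCAAAABBC  (len 4602)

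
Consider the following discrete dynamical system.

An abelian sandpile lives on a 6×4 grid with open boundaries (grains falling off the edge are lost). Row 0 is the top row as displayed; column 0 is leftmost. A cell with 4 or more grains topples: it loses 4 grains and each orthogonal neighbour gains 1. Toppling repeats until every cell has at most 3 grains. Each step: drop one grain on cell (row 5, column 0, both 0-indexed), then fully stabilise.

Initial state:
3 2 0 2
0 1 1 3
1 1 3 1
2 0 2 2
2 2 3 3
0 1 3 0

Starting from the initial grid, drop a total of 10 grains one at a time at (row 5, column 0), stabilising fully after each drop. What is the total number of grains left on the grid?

t=0: 3 2 0 2
0 1 1 3
1 1 3 1
2 0 2 2
2 2 3 3
0 1 3 0
t=1: 3 2 0 2
0 1 1 3
1 1 3 1
2 0 2 2
2 2 3 3
1 1 3 0
t=2: 3 2 0 2
0 1 1 3
1 1 3 1
2 0 2 2
2 2 3 3
2 1 3 0
t=3: 3 2 0 2
0 1 1 3
1 1 3 1
2 0 2 2
2 2 3 3
3 1 3 0
t=4: 3 2 0 2
0 1 1 3
1 1 3 1
2 0 2 2
3 2 3 3
0 2 3 0
t=5: 3 2 0 2
0 1 1 3
1 1 3 1
2 0 2 2
3 2 3 3
1 2 3 0
t=6: 3 2 0 2
0 1 1 3
1 1 3 1
2 0 2 2
3 2 3 3
2 2 3 0
t=7: 3 2 0 2
0 1 1 3
1 1 3 1
2 0 2 2
3 2 3 3
3 2 3 0
t=8: 3 2 0 2
0 1 1 3
1 1 3 1
3 0 2 2
0 3 3 3
1 3 3 0
t=9: 3 2 0 2
0 1 1 3
1 1 3 1
3 0 2 2
0 3 3 3
2 3 3 0
t=10: 3 2 0 2
0 1 1 3
1 1 3 1
3 0 2 2
0 3 3 3
3 3 3 0

43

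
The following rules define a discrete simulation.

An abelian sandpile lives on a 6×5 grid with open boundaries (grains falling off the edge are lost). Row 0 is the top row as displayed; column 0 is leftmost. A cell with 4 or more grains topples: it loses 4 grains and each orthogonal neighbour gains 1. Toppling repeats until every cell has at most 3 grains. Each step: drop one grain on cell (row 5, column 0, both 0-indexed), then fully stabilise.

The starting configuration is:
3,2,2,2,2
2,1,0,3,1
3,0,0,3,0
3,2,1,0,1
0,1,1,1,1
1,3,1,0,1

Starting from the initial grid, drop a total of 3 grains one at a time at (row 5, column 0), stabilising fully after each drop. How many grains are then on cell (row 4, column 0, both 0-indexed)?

1

0) 3,2,2,2,2
2,1,0,3,1
3,0,0,3,0
3,2,1,0,1
0,1,1,1,1
1,3,1,0,1
1) 3,2,2,2,2
2,1,0,3,1
3,0,0,3,0
3,2,1,0,1
0,1,1,1,1
2,3,1,0,1
2) 3,2,2,2,2
2,1,0,3,1
3,0,0,3,0
3,2,1,0,1
0,1,1,1,1
3,3,1,0,1
3) 3,2,2,2,2
2,1,0,3,1
3,0,0,3,0
3,2,1,0,1
1,2,1,1,1
1,0,2,0,1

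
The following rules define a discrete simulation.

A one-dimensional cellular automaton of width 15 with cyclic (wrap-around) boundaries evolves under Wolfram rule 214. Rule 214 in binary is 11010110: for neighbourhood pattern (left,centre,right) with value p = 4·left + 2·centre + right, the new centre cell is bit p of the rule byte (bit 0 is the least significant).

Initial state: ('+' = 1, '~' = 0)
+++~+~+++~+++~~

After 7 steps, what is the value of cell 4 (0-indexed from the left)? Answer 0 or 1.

1

[0] +++~+~+++~+++~~
[1] ~++~+~~++~~++++
[2] ~~+~+++~+++~+++
[3] +++~~++~~++~~++
[4] +++++~+++~+++~+
[5] +++++~~++~~++~~
[6] ~++++++~+++~+++
[7] ~~+++++~~++~~++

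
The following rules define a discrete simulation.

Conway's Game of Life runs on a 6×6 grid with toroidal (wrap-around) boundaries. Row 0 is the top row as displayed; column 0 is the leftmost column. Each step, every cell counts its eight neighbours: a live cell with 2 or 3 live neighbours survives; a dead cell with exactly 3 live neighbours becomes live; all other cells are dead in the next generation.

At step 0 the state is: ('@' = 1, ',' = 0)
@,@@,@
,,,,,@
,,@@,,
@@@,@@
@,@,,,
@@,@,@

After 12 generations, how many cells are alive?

6

k=0  @,@@,@
,,,,,@
,,@@,,
@@@,@@
@,@,,,
@@,@,@
k=1  ,,@@,,
@@,,,@
,,@@,,
@,,,@@
,,,,,,
,,,@,,
k=2  @@@@@,
@@,,@,
,,@@,,
,,,@@@
,,,,@@
,,@@,,
k=3  @,,,@,
@,,,@,
@@@,,,
,,@,,@
,,@,,@
@,,,,,
k=4  @@,,,,
@,,@,,
@,@@,,
,,@@,@
@@,,,@
@@,,,,
k=5  ,,@,,@
@,,@,@
@,,,,@
,,,@,@
,,,,@@
,,@,,,
k=6  @@@@@@
,@,,,,
,,,,,,
,,,,,,
,,,@@@
,,,@@@
k=7  ,@,,,,
,@,@@@
,,,,,,
,,,,@,
,,,@,@
,@,,,,
k=8  ,@,,@,
@,@,@,
,,,@,@
,,,,@,
,,,,@,
@,@,,,
k=9  @,@,,,
@@@,@,
,,,@,@
,,,@@@
,,,@,@
,@,@,@
k=10  ,,,,@,
@,@,@,
,@,,,,
@,@@,@
,,,@,@
,@,@,@
k=11  @@@,@,
,@,@,@
,,,,@,
@@@@,@
,@,@,@
@,@@,@
k=12  ,,,,,,
,@,@,@
,,,,,,
,@,@,@
,,,,,,
,,,,,,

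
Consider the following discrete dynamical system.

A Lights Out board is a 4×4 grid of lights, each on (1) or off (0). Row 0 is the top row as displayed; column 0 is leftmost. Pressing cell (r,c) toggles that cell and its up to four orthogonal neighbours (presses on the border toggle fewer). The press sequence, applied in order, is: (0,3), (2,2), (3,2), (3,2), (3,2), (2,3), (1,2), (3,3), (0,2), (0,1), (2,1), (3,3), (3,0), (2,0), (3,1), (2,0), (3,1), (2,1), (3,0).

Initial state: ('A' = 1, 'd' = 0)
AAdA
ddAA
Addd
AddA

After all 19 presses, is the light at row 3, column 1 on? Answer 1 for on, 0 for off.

[0] AAdA
ddAA
Addd
AddA
[1] AAAd
ddAd
Addd
AddA
[2] AAAd
dddd
AAAA
AdAA
[3] AAAd
dddd
AAdA
AAdd
[4] AAAd
dddd
AAAA
AdAA
[5] AAAd
dddd
AAdA
AAdd
[6] AAAd
dddA
AAAd
AAdA
[7] AAdd
dAAd
AAdd
AAdA
[8] AAdd
dAAd
AAdA
AAAd
[9] AdAA
dAdd
AAdA
AAAd
[10] dAdA
dddd
AAdA
AAAd
[11] dAdA
dAdd
ddAA
AdAd
[12] dAdA
dAdd
ddAd
AddA
[13] dAdA
dAdd
AdAd
dAdA
[14] dAdA
AAdd
dAAd
AAdA
[15] dAdA
AAdd
ddAd
ddAA
[16] dAdA
dAdd
AAAd
AdAA
[17] dAdA
dAdd
AdAd
dAdA
[18] dAdA
dddd
dAdd
dddA
[19] dAdA
dddd
AAdd
AAdA

1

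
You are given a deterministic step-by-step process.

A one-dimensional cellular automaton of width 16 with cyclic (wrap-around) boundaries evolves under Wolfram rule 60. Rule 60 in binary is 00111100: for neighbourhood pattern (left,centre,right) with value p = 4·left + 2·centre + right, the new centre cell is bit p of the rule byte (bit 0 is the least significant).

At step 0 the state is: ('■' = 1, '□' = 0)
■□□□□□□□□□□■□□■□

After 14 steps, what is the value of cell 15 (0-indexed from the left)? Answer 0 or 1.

step 0: ■□□□□□□□□□□■□□■□
step 1: ■■□□□□□□□□□■■□■■
step 2: □□■□□□□□□□□■□■■□
step 3: □□■■□□□□□□□■■■□■
step 4: ■□■□■□□□□□□■□□■■
step 5: □■■■■■□□□□□■■□■□
step 6: □■□□□□■□□□□■□■■■
step 7: ■■■□□□■■□□□■■■□□
step 8: ■□□■□□■□■□□■□□■□
step 9: ■■□■■□■■■■□■■□■■
step 10: □□■■□■■□□□■■□■■□
step 11: □□■□■■□■□□■□■■□■
step 12: ■□■■■□■■■□■■■□■■
step 13: □■■□□■■□□■■□□■■□
step 14: □■□■□■□■□■□■□■□■

1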